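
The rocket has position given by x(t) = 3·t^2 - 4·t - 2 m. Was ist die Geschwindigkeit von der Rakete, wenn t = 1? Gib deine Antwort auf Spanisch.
Partiendo de la posición x(t) = 3·t^2 - 4·t - 2, tomamos 1 derivada. La derivada de la posición da la velocidad: v(t) = 6·t - 4. Usando v(t) = 6·t - 4 y sustituyendo t = 1, encontramos v = 2.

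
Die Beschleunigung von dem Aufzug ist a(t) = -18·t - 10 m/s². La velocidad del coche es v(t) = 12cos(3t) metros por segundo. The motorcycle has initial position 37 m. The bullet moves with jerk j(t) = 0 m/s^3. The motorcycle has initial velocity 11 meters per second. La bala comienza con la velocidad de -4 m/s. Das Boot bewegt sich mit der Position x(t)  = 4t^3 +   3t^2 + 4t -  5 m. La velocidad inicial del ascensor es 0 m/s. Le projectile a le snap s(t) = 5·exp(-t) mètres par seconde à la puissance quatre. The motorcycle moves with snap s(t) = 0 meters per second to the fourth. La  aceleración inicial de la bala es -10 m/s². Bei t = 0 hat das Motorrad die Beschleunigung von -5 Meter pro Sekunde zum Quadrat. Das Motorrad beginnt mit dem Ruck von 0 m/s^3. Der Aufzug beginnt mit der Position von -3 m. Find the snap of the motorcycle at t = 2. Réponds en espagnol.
Usando s(t) = 0 y sustituyendo t = 2, encontramos s = 0.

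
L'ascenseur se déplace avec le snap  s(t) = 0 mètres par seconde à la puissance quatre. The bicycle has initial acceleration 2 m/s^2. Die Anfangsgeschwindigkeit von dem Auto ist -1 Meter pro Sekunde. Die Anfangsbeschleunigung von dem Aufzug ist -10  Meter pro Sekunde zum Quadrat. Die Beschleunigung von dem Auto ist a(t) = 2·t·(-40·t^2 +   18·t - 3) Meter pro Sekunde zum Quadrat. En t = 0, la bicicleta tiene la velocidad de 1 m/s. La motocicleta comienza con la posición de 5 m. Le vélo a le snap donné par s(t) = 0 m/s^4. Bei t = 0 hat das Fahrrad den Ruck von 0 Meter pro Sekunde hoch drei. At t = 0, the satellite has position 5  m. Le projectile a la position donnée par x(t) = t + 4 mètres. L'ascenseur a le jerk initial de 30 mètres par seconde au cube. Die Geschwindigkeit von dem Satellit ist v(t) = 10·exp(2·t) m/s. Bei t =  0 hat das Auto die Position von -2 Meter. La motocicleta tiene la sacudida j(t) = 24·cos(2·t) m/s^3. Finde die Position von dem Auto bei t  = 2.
Wir müssen die Stammfunktion unserer Gleichung für die Beschleunigung a(t) = 2·t·(-40·t^2 + 18·t - 3) 2-mal finden. Durch Integration von der Beschleunigung und Verwendung der Anfangsbedingung v(0) = -1, erhalten wir v(t) = -20·t^4 + 12·t^3 - 3·t^2 - 1. Die Stammfunktion von der Geschwindigkeit, mit x(0) = -2, ergibt die Position: x(t) = -4·t^5 + 3·t^4 - t^3 - t - 2. Wir haben die Position x(t) = -4·t^5 + 3·t^4 - t^3 - t - 2. Durch Einsetzen von t = 2: x(2) = -92.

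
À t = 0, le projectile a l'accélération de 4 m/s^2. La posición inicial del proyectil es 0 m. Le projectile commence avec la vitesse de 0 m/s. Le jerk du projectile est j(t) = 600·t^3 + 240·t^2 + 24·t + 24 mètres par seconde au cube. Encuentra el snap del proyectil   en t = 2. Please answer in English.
We must differentiate our jerk equation j(t) = 600·t^3 + 240·t^2 + 24·t + 24 1 time. The derivative of jerk gives snap: s(t) = 1800·t^2 + 480·t + 24. We have snap s(t) = 1800·t^2 + 480·t + 24. Substituting t = 2: s(2) = 8184.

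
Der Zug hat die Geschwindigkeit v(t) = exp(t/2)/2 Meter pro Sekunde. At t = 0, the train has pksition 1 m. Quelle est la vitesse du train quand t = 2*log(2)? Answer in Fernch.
Nous avons la vitesse v(t) = exp(t/2)/2. En substituant t = 2*log(2): v(2*log(2)) = 1.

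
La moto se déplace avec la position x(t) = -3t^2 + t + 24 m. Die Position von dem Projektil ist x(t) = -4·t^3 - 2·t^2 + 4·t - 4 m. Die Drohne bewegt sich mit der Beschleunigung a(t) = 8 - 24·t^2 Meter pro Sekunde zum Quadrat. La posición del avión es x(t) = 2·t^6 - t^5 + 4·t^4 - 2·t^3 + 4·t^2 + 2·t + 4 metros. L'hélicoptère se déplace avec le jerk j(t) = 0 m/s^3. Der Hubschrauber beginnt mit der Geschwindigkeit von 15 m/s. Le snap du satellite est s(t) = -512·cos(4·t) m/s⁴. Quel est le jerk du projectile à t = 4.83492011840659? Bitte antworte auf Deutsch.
Um dies zu lösen, müssen wir 3 Ableitungen unserer Gleichung für die Position x(t) = -4·t^3 - 2·t^2 + 4·t - 4 nehmen. Mit d/dt von x(t) finden wir v(t) = -12·t^2 - 4·t + 4. Mit d/dt von v(t) finden wir a(t) = -24·t - 4. Die Ableitung von der Beschleunigung ergibt den Ruck: j(t) = -24. Mit j(t) = -24 und Einsetzen von t = 4.83492011840659, finden wir j = -24.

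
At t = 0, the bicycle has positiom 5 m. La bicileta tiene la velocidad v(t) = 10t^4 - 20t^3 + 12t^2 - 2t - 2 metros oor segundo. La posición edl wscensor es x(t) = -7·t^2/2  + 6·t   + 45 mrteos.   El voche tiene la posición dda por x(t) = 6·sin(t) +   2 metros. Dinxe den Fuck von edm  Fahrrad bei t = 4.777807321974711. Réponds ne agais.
We must differentiate our velocity equation v(t) = 10·t^4 - 20·t^3 + 12·t^2 - 2·t - 2 2 times. Taking d/dt of v(t), we find a(t) = 40·t^3 - 60·t^2 + 24·t - 2. Differentiating acceleration, we get jerk: j(t) = 120·t^2 - 120·t + 24. Using j(t) = 120·t^2 - 120·t + 24 and substituting t = 4.777807321974711, we find j = 2189.95625807285.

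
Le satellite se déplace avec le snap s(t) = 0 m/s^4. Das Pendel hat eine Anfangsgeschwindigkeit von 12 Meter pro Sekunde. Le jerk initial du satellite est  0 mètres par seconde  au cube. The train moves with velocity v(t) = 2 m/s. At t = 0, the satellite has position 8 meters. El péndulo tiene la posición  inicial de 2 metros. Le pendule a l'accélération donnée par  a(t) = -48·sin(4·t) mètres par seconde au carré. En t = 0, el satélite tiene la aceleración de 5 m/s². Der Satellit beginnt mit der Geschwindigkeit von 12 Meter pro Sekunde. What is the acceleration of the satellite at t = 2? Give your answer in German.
Wir müssen das Integral unserer Gleichung für den Snap s(t) = 0 2-mal finden. Die Stammfunktion von dem Snap, mit j(0) = 0, ergibt den Ruck: j(t) = 0. Durch Integration von dem Ruck und Verwendung der Anfangsbedingung a(0) = 5, erhalten wir a(t) = 5. Mit a(t) = 5 und Einsetzen von t = 2, finden wir a = 5.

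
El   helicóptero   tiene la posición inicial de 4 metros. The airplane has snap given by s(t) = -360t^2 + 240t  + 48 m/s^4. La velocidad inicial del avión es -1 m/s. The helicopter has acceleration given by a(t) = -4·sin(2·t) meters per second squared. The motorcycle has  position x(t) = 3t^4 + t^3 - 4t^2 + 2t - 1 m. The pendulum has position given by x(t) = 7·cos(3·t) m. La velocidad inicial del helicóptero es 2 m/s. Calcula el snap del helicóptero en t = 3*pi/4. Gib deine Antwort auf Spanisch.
Para resolver esto, necesitamos tomar 2 derivadas de nuestra ecuación de la aceleración a(t) = -4·sin(2·t). La derivada de la aceleración da la sacudida: j(t) = -8·cos(2·t). Tomando d/dt de j(t), encontramos s(t) = 16·sin(2·t). Tenemos el snap s(t) = 16·sin(2·t). Sustituyendo t = 3*pi/4: s(3*pi/4) = -16.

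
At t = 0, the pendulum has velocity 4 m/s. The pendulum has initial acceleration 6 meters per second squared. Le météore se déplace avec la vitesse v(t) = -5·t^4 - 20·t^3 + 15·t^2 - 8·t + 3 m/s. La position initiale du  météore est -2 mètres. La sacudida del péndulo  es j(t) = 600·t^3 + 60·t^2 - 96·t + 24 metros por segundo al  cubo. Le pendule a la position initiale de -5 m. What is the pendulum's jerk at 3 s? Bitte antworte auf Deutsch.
Mit j(t) = 600·t^3 + 60·t^2 - 96·t + 24 und Einsetzen von t = 3, finden wir j = 16476.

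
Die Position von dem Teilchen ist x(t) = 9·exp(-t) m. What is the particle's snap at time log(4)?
Starting from position x(t) = 9·exp(-t), we take 4 derivatives. The derivative of position gives velocity: v(t) = -9·exp(-t). The derivative of velocity gives acceleration: a(t) = 9·exp(-t). Taking d/dt of a(t), we find j(t) = -9·exp(-t). Differentiating jerk, we get snap: s(t) = 9·exp(-t). Using s(t) = 9·exp(-t) and substituting t = log(4), we find s = 9/4.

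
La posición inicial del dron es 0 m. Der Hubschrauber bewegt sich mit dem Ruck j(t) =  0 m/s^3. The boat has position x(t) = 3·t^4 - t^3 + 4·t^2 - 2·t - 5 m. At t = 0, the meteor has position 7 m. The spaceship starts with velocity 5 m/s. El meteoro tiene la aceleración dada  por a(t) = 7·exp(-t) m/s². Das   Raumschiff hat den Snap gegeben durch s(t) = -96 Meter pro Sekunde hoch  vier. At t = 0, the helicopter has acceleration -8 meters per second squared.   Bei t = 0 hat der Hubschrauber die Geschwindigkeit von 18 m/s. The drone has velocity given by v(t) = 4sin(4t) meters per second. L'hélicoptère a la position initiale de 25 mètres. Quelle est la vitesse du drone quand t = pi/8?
Nous avons la vitesse v(t) = 4·sin(4·t). En substituant t = pi/8: v(pi/8) = 4.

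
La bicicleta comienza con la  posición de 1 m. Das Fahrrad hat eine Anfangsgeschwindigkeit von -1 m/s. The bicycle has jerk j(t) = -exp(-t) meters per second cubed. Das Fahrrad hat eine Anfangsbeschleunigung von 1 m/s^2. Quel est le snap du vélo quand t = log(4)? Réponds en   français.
Nous devons dériver notre équation du jerk j(t) = -exp(-t) 1 fois. La dérivée du jerk donne le snap: s(t) = exp(-t). En utilisant s(t) = exp(-t) et en substituant t = log(4), nous trouvons s = 1/4.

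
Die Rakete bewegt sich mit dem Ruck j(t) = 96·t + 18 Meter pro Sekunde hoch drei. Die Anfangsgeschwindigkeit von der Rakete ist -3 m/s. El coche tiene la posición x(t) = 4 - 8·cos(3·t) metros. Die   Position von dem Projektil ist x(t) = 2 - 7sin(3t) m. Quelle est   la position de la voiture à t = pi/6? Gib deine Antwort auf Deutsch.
Wir haben die Position x(t) = 4 - 8·cos(3·t). Durch Einsetzen von t = pi/6: x(pi/6) = 4.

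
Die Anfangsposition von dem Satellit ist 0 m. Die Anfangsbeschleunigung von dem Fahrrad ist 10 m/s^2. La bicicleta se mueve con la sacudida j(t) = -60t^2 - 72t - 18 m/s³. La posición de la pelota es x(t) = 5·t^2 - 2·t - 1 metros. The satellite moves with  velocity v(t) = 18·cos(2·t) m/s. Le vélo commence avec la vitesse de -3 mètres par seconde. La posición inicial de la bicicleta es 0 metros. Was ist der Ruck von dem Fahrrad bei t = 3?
Aus der Gleichung für den Ruck j(t) = -60·t^2 - 72·t - 18, setzen wir t = 3 ein und erhalten j = -774.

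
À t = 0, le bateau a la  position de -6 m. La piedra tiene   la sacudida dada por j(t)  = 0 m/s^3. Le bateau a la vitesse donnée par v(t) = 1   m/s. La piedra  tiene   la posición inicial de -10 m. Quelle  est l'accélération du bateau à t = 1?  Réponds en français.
En partant de la vitesse v(t) = 1, nous prenons 1 dérivée. En prenant d/dt de v(t), nous trouvons a(t) = 0. En utilisant a(t) = 0 et en substituant t = 1, nous trouvons a = 0.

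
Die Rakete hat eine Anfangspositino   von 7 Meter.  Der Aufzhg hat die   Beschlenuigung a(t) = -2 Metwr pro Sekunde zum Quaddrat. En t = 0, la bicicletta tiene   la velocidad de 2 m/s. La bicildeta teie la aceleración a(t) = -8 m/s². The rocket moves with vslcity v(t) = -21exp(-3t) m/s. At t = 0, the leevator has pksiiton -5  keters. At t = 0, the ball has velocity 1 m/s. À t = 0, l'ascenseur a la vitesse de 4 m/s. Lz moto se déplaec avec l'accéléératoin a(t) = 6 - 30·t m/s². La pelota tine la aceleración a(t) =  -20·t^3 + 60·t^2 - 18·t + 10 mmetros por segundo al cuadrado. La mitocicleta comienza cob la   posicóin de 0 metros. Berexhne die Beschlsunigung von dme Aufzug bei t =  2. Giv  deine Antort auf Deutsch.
Mit a(t) = -2 und Einsetzen von t = 2, finden wir a = -2.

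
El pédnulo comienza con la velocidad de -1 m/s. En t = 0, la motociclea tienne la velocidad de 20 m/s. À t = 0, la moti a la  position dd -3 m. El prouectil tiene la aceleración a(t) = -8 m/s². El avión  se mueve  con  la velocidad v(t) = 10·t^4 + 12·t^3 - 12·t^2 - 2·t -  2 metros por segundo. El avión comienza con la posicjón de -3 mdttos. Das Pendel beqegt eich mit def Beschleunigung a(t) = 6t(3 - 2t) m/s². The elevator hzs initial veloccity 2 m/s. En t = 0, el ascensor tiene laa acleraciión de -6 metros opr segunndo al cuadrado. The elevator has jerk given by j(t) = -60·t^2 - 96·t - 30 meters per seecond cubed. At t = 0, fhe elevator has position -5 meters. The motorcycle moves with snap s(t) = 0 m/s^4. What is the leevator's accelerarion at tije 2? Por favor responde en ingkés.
Starting from jerk j(t) = -60·t^2 - 96·t - 30, we take 1 antiderivative. Integrating jerk and using the initial condition a(0) = -6, we get a(t) = -20·t^3 - 48·t^2 - 30·t - 6. From the given acceleration equation a(t) = -20·t^3 - 48·t^2 - 30·t - 6, we substitute t = 2 to get a = -418.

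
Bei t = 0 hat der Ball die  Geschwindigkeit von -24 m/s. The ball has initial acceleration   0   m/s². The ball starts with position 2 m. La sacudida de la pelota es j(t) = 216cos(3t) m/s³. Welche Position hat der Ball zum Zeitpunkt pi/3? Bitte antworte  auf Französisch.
Pour résoudre ceci, nous devons prendre 3 primitives de notre équation du jerk j(t) = 216·cos(3·t). La primitive du jerk, avec a(0) = 0, donne l'accélération: a(t) = 72·sin(3·t). L'intégrale de l'accélération est la vitesse. En utilisant v(0) = -24, nous obtenons v(t) = -24·cos(3·t). En prenant ∫v(t)dt et en appliquant x(0) = 2, nous trouvons x(t) = 2 - 8·sin(3·t). En utilisant x(t) = 2 - 8·sin(3·t) et en substituant t = pi/3, nous trouvons x = 2.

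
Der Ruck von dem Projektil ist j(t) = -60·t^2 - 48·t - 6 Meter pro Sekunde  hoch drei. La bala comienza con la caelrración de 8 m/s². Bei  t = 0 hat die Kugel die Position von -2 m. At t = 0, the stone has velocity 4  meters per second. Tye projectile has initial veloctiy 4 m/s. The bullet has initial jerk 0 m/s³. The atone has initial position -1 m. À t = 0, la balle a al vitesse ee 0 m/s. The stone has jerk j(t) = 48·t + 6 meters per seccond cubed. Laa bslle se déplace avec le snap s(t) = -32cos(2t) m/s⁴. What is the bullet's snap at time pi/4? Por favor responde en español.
Usando s(t) = -32·cos(2·t) y sustituyendo t = pi/4, encontramos s = 0.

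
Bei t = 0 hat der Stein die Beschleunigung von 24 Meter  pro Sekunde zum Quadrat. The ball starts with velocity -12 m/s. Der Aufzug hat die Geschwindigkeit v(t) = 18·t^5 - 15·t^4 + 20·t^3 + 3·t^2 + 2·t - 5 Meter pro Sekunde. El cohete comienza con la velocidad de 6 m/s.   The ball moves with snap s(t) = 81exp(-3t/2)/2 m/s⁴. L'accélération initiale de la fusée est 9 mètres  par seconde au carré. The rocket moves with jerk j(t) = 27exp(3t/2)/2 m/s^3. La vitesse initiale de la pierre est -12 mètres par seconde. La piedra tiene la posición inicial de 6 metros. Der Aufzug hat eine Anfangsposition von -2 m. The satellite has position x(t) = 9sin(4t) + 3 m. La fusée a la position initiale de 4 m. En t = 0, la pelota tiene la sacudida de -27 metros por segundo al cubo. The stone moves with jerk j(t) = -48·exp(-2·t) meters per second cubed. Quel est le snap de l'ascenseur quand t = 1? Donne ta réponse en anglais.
We must differentiate our velocity equation v(t) = 18·t^5 - 15·t^4 + 20·t^3 + 3·t^2 + 2·t - 5 3 times. Differentiating velocity, we get acceleration: a(t) = 90·t^4 - 60·t^3 + 60·t^2 + 6·t + 2. Differentiating acceleration, we get jerk: j(t) = 360·t^3 - 180·t^2 + 120·t + 6. Taking d/dt of j(t), we find s(t) = 1080·t^2 - 360·t + 120. From the given snap equation s(t) = 1080·t^2 - 360·t + 120, we substitute t = 1 to get s = 840.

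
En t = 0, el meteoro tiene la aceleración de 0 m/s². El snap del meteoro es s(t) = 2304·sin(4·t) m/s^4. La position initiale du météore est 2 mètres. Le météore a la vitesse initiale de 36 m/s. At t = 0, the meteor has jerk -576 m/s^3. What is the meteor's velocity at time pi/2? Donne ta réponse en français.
Pour résoudre ceci, nous devons prendre 3 primitives de notre équation du snap s(t) = 2304·sin(4·t). En intégrant le snap et en utilisant la condition initiale j(0) = -576, nous obtenons j(t) = -576·cos(4·t). L'intégrale du jerk, avec a(0) = 0, donne l'accélération: a(t) = -144·sin(4·t). En intégrant l'accélération et en utilisant la condition initiale v(0) = 36, nous obtenons v(t) = 36·cos(4·t). Nous avons la vitesse v(t) = 36·cos(4·t). En substituant t = pi/2: v(pi/2) = 36.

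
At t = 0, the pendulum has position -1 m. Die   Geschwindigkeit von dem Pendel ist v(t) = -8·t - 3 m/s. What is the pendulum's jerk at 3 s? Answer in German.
Um dies zu lösen, müssen wir 2 Ableitungen unserer Gleichung für die Geschwindigkeit v(t) = -8·t - 3 nehmen. Die Ableitung von der Geschwindigkeit ergibt die Beschleunigung: a(t) = -8. Mit d/dt von a(t) finden wir j(t) = 0. Wir haben den Ruck j(t) = 0. Durch Einsetzen von t = 3: j(3) = 0.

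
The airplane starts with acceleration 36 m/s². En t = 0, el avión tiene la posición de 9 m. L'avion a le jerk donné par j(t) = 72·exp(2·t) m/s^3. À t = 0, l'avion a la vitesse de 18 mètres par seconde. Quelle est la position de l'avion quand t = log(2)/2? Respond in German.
Wir müssen unsere Gleichung für den Ruck j(t) = 72·exp(2·t) 3-mal integrieren. Durch Integration von dem Ruck und Verwendung der Anfangsbedingung a(0) = 36, erhalten wir a(t) = 36·exp(2·t). Das Integral von der Beschleunigung ist die Geschwindigkeit. Mit v(0) = 18 erhalten wir v(t) = 18·exp(2·t). Mit ∫v(t)dt und Anwendung von x(0) = 9, finden wir x(t) = 9·exp(2·t). Wir haben die Position x(t) = 9·exp(2·t). Durch Einsetzen von t = log(2)/2: x(log(2)/2) = 18.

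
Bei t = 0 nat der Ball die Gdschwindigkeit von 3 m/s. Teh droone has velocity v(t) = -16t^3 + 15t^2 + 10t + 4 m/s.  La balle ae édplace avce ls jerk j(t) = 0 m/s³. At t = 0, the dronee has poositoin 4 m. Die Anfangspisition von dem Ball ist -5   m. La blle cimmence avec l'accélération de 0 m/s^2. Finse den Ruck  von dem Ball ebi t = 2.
Wir haben den Ruck j(t) = 0. Durch Einsetzen von t = 2: j(2) = 0.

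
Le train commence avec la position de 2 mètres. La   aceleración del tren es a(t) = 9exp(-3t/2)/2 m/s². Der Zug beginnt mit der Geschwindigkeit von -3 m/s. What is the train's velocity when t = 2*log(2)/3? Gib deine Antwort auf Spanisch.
Para resolver esto, necesitamos tomar 1 integral de nuestra ecuación de la aceleración a(t) = 9·exp(-3·t/2)/2. Tomando ∫a(t)dt y aplicando v(0) = -3, encontramos v(t) = -3·exp(-3·t/2). Usando v(t) = -3·exp(-3·t/2) y sustituyendo t = 2*log(2)/3, encontramos v = -3/2.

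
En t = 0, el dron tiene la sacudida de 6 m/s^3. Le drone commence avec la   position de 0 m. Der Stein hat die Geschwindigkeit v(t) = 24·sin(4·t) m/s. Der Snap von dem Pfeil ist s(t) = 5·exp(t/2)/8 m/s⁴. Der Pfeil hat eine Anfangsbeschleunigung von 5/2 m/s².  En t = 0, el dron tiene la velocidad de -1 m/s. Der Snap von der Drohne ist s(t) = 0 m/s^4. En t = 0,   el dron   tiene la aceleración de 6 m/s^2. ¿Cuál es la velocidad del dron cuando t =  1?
Debemos encontrar la antiderivada de nuestra ecuación del snap s(t) = 0 3 veces. Integrando el snap y usando la condición inicial j(0) = 6, obtenemos j(t) = 6. La antiderivada de la sacudida es la aceleración. Usando a(0) = 6, obtenemos a(t) = 6·t + 6. Tomando ∫a(t)dt y aplicando v(0) = -1, encontramos v(t) = 3·t^2 + 6·t - 1. Tenemos la velocidad v(t) = 3·t^2 + 6·t - 1. Sustituyendo t = 1: v(1) = 8.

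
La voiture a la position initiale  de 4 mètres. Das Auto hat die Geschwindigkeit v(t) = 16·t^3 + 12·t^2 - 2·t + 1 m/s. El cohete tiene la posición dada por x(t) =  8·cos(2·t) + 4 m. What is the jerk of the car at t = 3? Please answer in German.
Ausgehend von der Geschwindigkeit v(t) = 16·t^3 + 12·t^2 - 2·t + 1, nehmen wir 2 Ableitungen. Die Ableitung von der Geschwindigkeit ergibt die Beschleunigung: a(t) = 48·t^2 + 24·t - 2. Durch Ableiten von der Beschleunigung erhalten wir den Ruck: j(t) = 96·t + 24. Mit j(t) = 96·t + 24 und Einsetzen von t = 3, finden wir j = 312.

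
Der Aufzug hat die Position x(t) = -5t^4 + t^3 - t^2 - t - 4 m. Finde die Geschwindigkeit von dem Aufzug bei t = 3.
Ausgehend von der Position x(t) = -5·t^4 + t^3 - t^2 - t - 4, nehmen wir 1 Ableitung. Mit d/dt von x(t) finden wir v(t) = -20·t^3 + 3·t^2 - 2·t - 1. Aus der Gleichung für die Geschwindigkeit v(t) = -20·t^3 + 3·t^2 - 2·t - 1, setzen wir t = 3 ein und erhalten v = -520.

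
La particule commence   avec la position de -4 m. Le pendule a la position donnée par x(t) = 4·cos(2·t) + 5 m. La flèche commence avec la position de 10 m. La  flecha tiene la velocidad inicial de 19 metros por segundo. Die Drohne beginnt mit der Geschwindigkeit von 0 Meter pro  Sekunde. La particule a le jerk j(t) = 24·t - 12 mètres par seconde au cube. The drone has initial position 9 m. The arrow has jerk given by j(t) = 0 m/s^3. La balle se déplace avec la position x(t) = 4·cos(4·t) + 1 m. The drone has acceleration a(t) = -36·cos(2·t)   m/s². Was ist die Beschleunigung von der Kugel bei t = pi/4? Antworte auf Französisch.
Nous devons dériver notre équation de la position x(t) = 4·cos(4·t) + 1 2 fois. La dérivée de la position donne la vitesse: v(t) = -16·sin(4·t). En prenant d/dt de v(t), nous trouvons a(t) = -64·cos(4·t). Nous avons l'accélération a(t) = -64·cos(4·t). En substituant t = pi/4: a(pi/4) = 64.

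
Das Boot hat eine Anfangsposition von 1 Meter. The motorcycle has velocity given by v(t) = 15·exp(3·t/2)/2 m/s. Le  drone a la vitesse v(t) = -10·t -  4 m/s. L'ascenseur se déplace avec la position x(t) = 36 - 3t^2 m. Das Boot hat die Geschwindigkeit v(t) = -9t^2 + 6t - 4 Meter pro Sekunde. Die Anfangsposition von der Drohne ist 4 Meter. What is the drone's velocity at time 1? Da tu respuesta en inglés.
We have velocity v(t) = -10·t - 4. Substituting t = 1: v(1) = -14.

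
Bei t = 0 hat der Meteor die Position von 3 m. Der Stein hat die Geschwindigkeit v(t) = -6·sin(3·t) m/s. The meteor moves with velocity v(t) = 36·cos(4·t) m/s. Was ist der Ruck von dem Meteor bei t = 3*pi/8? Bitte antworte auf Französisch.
En partant de la vitesse v(t) = 36·cos(4·t), nous prenons 2 dérivées. La dérivée de la vitesse donne l'accélération: a(t) = -144·sin(4·t). En prenant d/dt de a(t), nous trouvons j(t) = -576·cos(4·t). En utilisant j(t) = -576·cos(4·t) et en substituant t = 3*pi/8, nous trouvons j = 0.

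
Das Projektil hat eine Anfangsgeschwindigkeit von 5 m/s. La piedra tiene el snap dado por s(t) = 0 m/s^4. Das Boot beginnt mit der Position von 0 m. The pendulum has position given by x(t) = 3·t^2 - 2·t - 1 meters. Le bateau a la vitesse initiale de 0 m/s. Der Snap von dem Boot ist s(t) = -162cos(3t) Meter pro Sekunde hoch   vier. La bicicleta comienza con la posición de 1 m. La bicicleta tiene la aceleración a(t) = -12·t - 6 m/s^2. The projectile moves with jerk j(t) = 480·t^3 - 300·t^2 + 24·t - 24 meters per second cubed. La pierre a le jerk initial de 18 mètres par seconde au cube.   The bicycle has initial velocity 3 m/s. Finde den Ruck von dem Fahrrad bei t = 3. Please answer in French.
Nous devons dériver notre équation de l'accélération a(t) = -12·t - 6 1 fois. En dérivant l'accélération, nous obtenons le jerk: j(t) = -12. En utilisant j(t) = -12 et en substituant t = 3, nous trouvons j = -12.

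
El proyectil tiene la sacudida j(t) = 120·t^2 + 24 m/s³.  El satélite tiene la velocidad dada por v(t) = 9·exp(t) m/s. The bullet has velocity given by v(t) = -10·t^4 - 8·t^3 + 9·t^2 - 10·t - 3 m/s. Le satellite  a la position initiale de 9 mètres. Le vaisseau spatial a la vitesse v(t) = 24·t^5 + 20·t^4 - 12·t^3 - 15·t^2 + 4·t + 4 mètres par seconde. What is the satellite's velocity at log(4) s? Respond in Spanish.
Usando v(t) = 9·exp(t) y sustituyendo t = log(4), encontramos v = 36.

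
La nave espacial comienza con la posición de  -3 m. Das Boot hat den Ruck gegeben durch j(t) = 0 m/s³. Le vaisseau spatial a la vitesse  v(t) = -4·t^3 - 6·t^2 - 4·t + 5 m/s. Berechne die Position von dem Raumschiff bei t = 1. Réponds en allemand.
Ausgehend von der Geschwindigkeit v(t) = -4·t^3 - 6·t^2 - 4·t + 5, nehmen wir 1 Integral. Das Integral von der Geschwindigkeit, mit x(0) = -3, ergibt die Position: x(t) = -t^4 - 2·t^3 - 2·t^2 + 5·t - 3. Aus der Gleichung für die Position x(t) = -t^4 - 2·t^3 - 2·t^2 + 5·t - 3, setzen wir t = 1 ein und erhalten x = -3.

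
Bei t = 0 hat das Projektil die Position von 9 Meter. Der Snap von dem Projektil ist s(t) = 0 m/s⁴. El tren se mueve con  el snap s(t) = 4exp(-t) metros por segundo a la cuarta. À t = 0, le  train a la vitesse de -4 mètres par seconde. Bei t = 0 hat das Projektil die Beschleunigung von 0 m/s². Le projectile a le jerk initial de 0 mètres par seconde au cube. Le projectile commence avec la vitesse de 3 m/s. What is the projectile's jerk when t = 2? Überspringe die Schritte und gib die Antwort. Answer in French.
j(2) = 0.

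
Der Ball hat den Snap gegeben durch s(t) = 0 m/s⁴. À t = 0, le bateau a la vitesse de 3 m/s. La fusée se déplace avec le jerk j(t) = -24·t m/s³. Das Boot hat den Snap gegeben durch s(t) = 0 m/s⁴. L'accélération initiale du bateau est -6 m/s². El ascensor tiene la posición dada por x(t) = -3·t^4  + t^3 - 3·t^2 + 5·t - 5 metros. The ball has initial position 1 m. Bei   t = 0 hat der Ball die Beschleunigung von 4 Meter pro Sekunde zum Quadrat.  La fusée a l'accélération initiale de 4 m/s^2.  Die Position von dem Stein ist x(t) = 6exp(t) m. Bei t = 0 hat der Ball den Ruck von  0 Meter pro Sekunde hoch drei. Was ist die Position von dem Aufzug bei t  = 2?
Aus der Gleichung für die Position x(t) = -3·t^4 + t^3 - 3·t^2 + 5·t - 5, setzen wir t = 2 ein und erhalten x = -47.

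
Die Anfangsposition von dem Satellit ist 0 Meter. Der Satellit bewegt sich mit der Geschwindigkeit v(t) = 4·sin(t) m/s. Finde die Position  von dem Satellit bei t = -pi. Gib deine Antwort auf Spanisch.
Necesitamos integrar nuestra ecuación de la velocidad v(t) = 4·sin(t) 1 vez. La antiderivada de la velocidad es la posición. Usando x(0) = 0, obtenemos x(t) = 4 - 4·cos(t). De la ecuación de la posición x(t) = 4 - 4·cos(t), sustituimos t = -pi para obtener x = 8.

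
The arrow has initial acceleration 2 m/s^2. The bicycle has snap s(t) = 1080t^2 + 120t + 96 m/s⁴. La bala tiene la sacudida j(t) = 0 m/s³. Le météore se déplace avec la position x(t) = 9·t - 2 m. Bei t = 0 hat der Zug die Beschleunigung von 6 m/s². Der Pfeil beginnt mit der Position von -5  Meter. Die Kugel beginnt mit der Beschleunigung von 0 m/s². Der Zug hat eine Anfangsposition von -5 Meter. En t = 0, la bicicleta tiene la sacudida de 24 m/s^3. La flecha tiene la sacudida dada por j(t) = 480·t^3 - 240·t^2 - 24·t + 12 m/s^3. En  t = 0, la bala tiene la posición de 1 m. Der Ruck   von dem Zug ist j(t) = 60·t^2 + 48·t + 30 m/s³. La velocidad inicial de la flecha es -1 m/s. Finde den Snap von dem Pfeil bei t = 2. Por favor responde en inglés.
To solve this, we need to take 1 derivative of our jerk equation j(t) = 480·t^3 - 240·t^2 - 24·t + 12. Taking d/dt of j(t), we find s(t) = 1440·t^2 - 480·t - 24. From the given snap equation s(t) = 1440·t^2 - 480·t - 24, we substitute t = 2 to get s = 4776.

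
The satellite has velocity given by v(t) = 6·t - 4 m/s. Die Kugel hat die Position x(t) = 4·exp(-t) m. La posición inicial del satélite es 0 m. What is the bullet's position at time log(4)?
Using x(t) = 4·exp(-t) and substituting t = log(4), we find x = 1.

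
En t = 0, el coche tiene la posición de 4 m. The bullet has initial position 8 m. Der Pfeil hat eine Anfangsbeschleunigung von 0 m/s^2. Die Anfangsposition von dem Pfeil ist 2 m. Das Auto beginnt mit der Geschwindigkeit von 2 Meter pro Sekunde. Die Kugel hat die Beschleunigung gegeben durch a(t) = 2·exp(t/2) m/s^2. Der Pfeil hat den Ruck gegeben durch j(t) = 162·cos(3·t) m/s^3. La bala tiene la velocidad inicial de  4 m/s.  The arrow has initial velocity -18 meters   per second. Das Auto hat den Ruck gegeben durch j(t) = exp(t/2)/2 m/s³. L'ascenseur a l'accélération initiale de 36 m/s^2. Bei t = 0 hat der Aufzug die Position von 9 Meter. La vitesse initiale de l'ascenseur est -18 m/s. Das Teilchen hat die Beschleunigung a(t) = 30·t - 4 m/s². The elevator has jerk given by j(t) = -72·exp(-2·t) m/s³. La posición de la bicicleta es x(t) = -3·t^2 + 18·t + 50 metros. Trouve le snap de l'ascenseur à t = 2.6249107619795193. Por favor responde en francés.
En partant du jerk j(t) = -72·exp(-2·t), nous prenons 1 dérivée. La dérivée du jerk donne le snap: s(t) = 144·exp(-2·t). En utilisant s(t) = 144·exp(-2·t) et en substituant t = 2.6249107619795193, nous trouvons s = 0.755777525626303.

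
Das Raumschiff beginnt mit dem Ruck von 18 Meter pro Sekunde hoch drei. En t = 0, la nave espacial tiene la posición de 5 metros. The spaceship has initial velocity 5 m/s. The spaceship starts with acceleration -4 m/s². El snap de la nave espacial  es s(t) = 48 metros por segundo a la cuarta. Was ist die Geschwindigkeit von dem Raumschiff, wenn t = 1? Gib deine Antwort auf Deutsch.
Um dies zu lösen, müssen wir 3 Stammfunktionen unserer Gleichung für den Snap s(t) = 48 finden. Die Stammfunktion von dem Snap ist der Ruck. Mit j(0) = 18 erhalten wir j(t) = 48·t + 18. Das Integral von dem Ruck ist die Beschleunigung. Mit a(0) = -4 erhalten wir a(t) = 24·t^2 + 18·t - 4. Durch Integration von der Beschleunigung und Verwendung der Anfangsbedingung v(0) = 5, erhalten wir v(t) = 8·t^3 + 9·t^2 - 4·t + 5. Mit v(t) = 8·t^3 + 9·t^2 - 4·t + 5 und Einsetzen von t = 1, finden wir v = 18.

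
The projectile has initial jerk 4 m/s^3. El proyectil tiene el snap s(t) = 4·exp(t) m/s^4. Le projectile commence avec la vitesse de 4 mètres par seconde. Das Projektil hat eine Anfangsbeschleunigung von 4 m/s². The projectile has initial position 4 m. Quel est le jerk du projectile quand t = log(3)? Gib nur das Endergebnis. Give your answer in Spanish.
j(log(3)) = 12.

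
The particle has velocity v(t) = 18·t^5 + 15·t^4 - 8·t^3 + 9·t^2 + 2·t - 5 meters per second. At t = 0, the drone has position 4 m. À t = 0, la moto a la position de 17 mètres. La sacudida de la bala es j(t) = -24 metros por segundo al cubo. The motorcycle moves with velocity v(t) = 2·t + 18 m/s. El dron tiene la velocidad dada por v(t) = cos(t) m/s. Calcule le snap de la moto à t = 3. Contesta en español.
Partiendo de la velocidad v(t) = 2·t + 18, tomamos 3 derivadas. La derivada de la velocidad da la aceleración: a(t) = 2. Derivando la aceleración, obtenemos la sacudida: j(t) = 0. Derivando la sacudida, obtenemos el snap: s(t) = 0. Usando s(t) = 0 y sustituyendo t = 3, encontramos s = 0.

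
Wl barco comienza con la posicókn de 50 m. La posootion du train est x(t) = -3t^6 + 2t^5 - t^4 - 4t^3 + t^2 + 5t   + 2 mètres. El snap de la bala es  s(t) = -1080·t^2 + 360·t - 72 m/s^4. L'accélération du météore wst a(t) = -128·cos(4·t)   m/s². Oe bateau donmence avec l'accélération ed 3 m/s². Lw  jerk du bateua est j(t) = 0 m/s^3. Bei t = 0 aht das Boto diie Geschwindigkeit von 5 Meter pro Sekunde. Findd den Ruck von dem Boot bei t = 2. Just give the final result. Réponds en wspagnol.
La sacudida en t = 2 es j = 0.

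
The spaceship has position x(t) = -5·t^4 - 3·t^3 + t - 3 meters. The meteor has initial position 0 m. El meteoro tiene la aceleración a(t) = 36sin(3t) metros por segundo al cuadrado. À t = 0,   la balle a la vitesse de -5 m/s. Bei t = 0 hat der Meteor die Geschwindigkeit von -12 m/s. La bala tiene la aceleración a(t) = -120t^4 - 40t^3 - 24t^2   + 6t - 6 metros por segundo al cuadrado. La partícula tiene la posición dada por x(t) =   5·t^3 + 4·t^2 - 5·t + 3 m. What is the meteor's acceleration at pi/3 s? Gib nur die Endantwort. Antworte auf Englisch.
At t = pi/3, a = 0.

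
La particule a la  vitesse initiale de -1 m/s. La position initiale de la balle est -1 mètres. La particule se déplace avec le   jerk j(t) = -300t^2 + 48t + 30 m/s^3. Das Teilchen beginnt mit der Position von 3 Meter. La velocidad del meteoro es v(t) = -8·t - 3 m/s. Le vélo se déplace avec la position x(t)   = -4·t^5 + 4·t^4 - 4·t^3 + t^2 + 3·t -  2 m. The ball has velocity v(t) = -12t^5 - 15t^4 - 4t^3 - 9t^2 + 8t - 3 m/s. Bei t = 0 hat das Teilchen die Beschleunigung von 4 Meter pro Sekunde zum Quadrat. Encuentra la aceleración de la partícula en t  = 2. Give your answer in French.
Nous devons intégrer notre équation du jerk j(t) = -300·t^2 + 48·t + 30 1 fois. En intégrant le jerk et en utilisant la condition initiale a(0) = 4, nous obtenons a(t) = -100·t^3 + 24·t^2 + 30·t + 4. De l'équation de l'accélération a(t) = -100·t^3 + 24·t^2 + 30·t + 4, nous substituons t = 2 pour obtenir a = -640.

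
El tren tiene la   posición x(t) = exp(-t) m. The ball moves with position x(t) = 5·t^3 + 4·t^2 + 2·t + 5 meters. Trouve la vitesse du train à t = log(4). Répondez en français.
Pour résoudre ceci, nous devons prendre 1 dérivée de notre équation de la position x(t) = exp(-t). En prenant d/dt de x(t), nous trouvons v(t) = -exp(-t). Nous avons la vitesse v(t) = -exp(-t). En substituant t = log(4): v(log(4)) = -1/4.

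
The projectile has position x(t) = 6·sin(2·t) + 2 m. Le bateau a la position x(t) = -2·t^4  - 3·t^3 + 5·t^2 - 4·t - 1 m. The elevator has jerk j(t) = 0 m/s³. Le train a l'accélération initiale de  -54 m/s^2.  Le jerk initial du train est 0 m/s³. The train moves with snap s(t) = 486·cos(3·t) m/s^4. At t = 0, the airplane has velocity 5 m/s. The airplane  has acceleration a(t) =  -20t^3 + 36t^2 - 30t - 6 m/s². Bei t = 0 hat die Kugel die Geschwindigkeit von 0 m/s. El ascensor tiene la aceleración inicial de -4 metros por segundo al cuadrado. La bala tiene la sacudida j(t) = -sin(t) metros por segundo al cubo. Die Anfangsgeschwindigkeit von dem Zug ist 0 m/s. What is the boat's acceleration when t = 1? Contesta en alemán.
Um dies zu lösen, müssen wir 2 Ableitungen unserer Gleichung für die Position x(t) = -2·t^4 - 3·t^3 + 5·t^2 - 4·t - 1 nehmen. Die Ableitung von der Position ergibt die Geschwindigkeit: v(t) = -8·t^3 - 9·t^2 + 10·t - 4. Mit d/dt von v(t) finden wir a(t) = -24·t^2 - 18·t + 10. Mit a(t) = -24·t^2 - 18·t + 10 und Einsetzen von t = 1, finden wir a = -32.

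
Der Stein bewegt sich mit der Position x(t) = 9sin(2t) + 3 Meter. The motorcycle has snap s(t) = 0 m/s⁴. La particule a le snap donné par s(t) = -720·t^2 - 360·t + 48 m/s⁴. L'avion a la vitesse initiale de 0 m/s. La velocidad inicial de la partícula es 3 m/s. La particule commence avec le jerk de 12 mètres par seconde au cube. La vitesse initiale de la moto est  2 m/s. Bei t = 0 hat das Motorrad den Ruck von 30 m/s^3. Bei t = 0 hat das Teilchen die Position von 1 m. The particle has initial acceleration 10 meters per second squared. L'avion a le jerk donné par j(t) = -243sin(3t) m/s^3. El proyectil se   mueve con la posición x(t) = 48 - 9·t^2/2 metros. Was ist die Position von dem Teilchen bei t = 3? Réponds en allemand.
Wir müssen die Stammfunktion unserer Gleichung für den Snap s(t) = -720·t^2 - 360·t + 48 4-mal finden. Die Stammfunktion von dem Snap, mit j(0) = 12, ergibt den Ruck: j(t) = -240·t^3 - 180·t^2 + 48·t + 12. Die Stammfunktion von dem Ruck, mit a(0) = 10, ergibt die Beschleunigung: a(t) = -60·t^4 - 60·t^3 + 24·t^2 + 12·t + 10. Die Stammfunktion von der Beschleunigung ist die Geschwindigkeit. Mit v(0) = 3 erhalten wir v(t) = -12·t^5 - 15·t^4 + 8·t^3 + 6·t^2 + 10·t + 3. Mit ∫v(t)dt und Anwendung von x(0) = 1, finden wir x(t) = -2·t^6 - 3·t^5 + 2·t^4 + 2·t^3 + 5·t^2 + 3·t + 1. Wir haben die Position x(t) = -2·t^6 - 3·t^5 + 2·t^4 + 2·t^3 + 5·t^2 + 3·t + 1. Durch Einsetzen von t = 3: x(3) = -1916.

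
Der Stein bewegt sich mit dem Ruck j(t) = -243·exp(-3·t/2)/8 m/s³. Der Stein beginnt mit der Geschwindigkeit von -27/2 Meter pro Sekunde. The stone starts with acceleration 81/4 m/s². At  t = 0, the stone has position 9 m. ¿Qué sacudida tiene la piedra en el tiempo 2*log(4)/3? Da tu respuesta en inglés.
Using j(t) = -243·exp(-3·t/2)/8 and substituting t = 2*log(4)/3, we find j = -243/32.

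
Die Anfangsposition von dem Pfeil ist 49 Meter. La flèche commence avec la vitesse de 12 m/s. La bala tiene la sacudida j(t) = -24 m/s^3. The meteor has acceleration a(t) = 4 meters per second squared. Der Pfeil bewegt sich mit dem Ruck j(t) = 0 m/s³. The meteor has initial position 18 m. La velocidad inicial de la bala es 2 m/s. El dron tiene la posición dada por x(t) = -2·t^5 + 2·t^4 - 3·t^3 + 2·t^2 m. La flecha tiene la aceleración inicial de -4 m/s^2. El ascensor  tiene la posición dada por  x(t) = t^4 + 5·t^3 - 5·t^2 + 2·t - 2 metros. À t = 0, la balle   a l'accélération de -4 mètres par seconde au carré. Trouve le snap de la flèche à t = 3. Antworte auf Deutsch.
Um dies zu lösen, müssen wir 1 Ableitung unserer Gleichung für den Ruck j(t) = 0 nehmen. Die Ableitung von dem Ruck ergibt den Snap: s(t) = 0. Mit s(t) = 0 und Einsetzen von t = 3, finden wir s = 0.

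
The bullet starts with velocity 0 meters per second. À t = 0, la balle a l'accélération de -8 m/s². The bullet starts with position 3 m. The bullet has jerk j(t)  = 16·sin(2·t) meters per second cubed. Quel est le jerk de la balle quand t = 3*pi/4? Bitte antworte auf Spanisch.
Tenemos la sacudida j(t) = 16·sin(2·t). Sustituyendo t = 3*pi/4: j(3*pi/4) = -16.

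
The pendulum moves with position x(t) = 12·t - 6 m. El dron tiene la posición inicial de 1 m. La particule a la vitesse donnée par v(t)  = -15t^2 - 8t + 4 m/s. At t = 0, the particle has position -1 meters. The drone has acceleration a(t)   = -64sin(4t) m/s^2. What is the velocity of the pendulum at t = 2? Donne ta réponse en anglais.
We must differentiate our position equation x(t) = 12·t - 6 1 time. Differentiating position, we get velocity: v(t) = 12. Using v(t) = 12 and substituting t = 2, we find v = 12.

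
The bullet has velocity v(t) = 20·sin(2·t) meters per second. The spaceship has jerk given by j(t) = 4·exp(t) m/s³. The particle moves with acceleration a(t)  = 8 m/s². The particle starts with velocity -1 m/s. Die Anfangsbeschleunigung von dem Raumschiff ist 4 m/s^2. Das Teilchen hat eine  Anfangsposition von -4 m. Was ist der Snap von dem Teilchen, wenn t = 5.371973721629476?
Um dies zu lösen, müssen wir 2 Ableitungen unserer Gleichung für die Beschleunigung a(t) = 8 nehmen. Mit d/dt von a(t) finden wir j(t) = 0. Die Ableitung von dem Ruck ergibt den Snap: s(t) = 0. Wir haben den Snap s(t) = 0. Durch Einsetzen von t = 5.371973721629476: s(5.371973721629476) = 0.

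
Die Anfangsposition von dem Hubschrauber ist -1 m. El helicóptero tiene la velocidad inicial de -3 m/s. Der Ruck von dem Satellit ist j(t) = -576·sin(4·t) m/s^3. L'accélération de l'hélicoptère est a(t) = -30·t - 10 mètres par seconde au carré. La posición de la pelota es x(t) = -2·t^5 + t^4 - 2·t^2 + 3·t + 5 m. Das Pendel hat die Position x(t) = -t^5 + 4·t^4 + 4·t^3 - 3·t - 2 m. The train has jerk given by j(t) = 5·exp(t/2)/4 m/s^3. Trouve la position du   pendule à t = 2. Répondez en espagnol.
De la ecuación de la posición x(t) = -t^5 + 4·t^4 + 4·t^3 - 3·t - 2, sustituimos t = 2 para obtener x = 56.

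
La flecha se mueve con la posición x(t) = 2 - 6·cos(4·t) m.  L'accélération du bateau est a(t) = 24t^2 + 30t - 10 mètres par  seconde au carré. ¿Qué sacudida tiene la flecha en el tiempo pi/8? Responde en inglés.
Starting from position x(t) = 2 - 6·cos(4·t), we take 3 derivatives. Differentiating position, we get velocity: v(t) = 24·sin(4·t). The derivative of velocity gives acceleration: a(t) = 96·cos(4·t). The derivative of acceleration gives jerk: j(t) = -384·sin(4·t). From the given jerk equation j(t) = -384·sin(4·t), we substitute t = pi/8 to get j = -384.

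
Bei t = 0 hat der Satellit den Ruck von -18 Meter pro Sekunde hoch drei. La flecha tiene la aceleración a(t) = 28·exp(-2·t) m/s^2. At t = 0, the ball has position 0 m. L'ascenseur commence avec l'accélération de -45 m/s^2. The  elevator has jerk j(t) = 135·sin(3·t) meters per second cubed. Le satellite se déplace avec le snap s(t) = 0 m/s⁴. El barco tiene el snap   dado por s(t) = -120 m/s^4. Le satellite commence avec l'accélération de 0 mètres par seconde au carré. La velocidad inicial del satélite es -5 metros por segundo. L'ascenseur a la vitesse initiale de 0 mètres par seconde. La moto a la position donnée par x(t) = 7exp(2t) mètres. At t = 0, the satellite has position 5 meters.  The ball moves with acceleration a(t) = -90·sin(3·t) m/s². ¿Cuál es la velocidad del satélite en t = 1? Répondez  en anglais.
To find the answer, we compute 3 integrals of s(t) = 0. Finding the integral of s(t) and using j(0) = -18: j(t) = -18. Taking ∫j(t)dt and applying a(0) = 0, we find a(t) = -18·t. The antiderivative of acceleration, with v(0) = -5, gives velocity: v(t) = -9·t^2 - 5. From the given velocity equation v(t) = -9·t^2 - 5, we substitute t = 1 to get v = -14.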